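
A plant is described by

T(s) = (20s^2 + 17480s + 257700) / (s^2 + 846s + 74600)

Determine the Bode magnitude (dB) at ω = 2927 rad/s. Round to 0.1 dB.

26.1 dB

Substitute s = j2927:
Numerator: 20(j2927)^2 + 17480(j2927) + 257700 = -171088880 + j51163960
Denominator: (j2927)^2 + 846(j2927) + 74600 = -8492729 + j2476242
|N| = √(171088880² + 51163960²) ≈ 1.7858e+08, ∠N ≈ 163.35°
|D| = √(8492729² + 2476242²) ≈ 8.8464e+06, ∠D ≈ 163.74°
|T| = 1.7858e+08 / 8.8464e+06 ≈ 20.187
Gain = 20 log₁₀(20.187) ≈ 26.10 dB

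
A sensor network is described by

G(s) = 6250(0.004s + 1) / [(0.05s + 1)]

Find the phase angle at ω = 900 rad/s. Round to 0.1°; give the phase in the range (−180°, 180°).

At ω = 900 rad/s:
zero (1 + j900·0.004) = 1 + j3.6 → |·| ≈ 3.7363, ∠ ≈ 74.48°
pole (1 + j900·0.05) = 1 + j45 → |·| ≈ 45.011, ∠ ≈ 88.73°
∠G = (74.48°) − (88.73°) = -14.25°

-14.3°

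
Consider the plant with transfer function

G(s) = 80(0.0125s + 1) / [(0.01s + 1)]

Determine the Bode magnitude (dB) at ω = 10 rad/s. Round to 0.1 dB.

At ω = 10 rad/s:
zero (1 + j10·0.0125) = 1 + j0.125 → |·| ≈ 1.0078, ∠ ≈ 7.13°
pole (1 + j10·0.01) = 1 + j0.1 → |·| ≈ 1.005, ∠ ≈ 5.71°
|G| = 80 · 1.0078 / (1.005) ≈ 80.223
Gain = 20 log₁₀(80.223) ≈ 38.09 dB

38.1 dB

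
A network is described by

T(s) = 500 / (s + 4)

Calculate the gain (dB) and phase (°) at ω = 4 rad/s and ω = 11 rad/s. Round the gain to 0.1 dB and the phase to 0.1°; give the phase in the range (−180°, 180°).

At s = jω = j4:
pole (s+4): 4 + j4 → |·| = √(4²+4²) = √32 ≈ 5.6569, ∠ = arctan(4/4) ≈ 45.00°
|T| = 500 / 5.6569 ≈ 88.388
Gain = 20 log₁₀(88.388) ≈ 38.93 dB
∠T = 0.00° − 45.00° = -45.00°

At s = jω = j11:
pole (s+4): 4 + j11 → |·| = √(4²+11²) = √137 ≈ 11.705, ∠ = arctan(11/4) ≈ 70.02°
|T| = 500 / 11.705 ≈ 42.717
Gain = 20 log₁₀(42.717) ≈ 32.61 dB
∠T = 0.00° − 70.02° = -70.02°

ω = 4: 38.9 dB, -45.0°; ω = 11: 32.6 dB, -70.0°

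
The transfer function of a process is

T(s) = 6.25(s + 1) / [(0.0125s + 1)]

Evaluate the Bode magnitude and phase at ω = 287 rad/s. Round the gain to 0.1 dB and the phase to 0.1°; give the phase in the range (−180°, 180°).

At ω = 287 rad/s:
zero (1 + j287·1) = 1 + j287 → |·| ≈ 287, ∠ ≈ 89.80°
pole (1 + j287·0.0125) = 1 + j3.5875 → |·| ≈ 3.7243, ∠ ≈ 74.42°
|T| = 6.25 · 287 / (3.7243) ≈ 481.63
Gain = 20 log₁₀(481.63) ≈ 53.65 dB
∠T = (89.80°) − (74.42°) = 15.38°

53.7 dB, 15.4°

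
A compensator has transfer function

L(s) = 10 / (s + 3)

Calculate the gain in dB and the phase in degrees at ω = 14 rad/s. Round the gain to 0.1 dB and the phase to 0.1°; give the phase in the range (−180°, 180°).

-3.1 dB, -77.9°

At s = jω = j14:
pole (s+3): 3 + j14 → |·| = √(3²+14²) = √205 ≈ 14.318, ∠ = arctan(14/3) ≈ 77.91°
|L| = 10 / 14.318 ≈ 0.69842
Gain = 20 log₁₀(0.69842) ≈ -3.12 dB
∠L = 0.00° − 77.91° = -77.91°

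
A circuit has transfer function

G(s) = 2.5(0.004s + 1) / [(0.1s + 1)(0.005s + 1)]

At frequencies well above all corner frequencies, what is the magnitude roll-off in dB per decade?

-20 dB/decade

Each pole contributes −20 dB/decade at high frequency; each zero contributes +20 dB/decade.
Net: 1 zero(s) − 2 pole(s) → -20 dB/decade.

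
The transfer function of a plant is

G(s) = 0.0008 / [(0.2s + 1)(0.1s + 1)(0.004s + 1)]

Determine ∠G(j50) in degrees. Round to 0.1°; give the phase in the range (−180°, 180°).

At ω = 50 rad/s:
pole (1 + j50·0.2) = 1 + j10 → |·| ≈ 10.05, ∠ ≈ 84.29°
pole (1 + j50·0.1) = 1 + j5 → |·| ≈ 5.099, ∠ ≈ 78.69°
pole (1 + j50·0.004) = 1 + j0.2 → |·| ≈ 1.0198, ∠ ≈ 11.31°
∠G = (0°) − (84.29° + 78.69° + 11.31°) = -174.29°

-174.3°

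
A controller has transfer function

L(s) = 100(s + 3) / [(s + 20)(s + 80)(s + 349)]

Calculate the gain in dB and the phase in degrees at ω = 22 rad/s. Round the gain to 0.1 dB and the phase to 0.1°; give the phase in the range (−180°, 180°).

-51.8 dB, 15.5°

At s = jω = j22:
zero (s+3): 3 + j22 → |·| = √(3²+22²) = √493 ≈ 22.204, ∠ = arctan(22/3) ≈ 82.23°
pole (s+20): 20 + j22 → |·| = √(20²+22²) = √884 ≈ 29.732, ∠ = arctan(22/20) ≈ 47.73°
pole (s+80): 80 + j22 → |·| = √(80²+22²) = √6884 ≈ 82.97, ∠ = arctan(22/80) ≈ 15.38°
pole (s+349): 349 + j22 → |·| = √(349²+22²) = √122285 ≈ 349.69, ∠ = arctan(22/349) ≈ 3.61°
|L| = 100 · 22.204 / 8.6264e+05 ≈ 0.002574
Gain = 20 log₁₀(0.002574) ≈ -51.79 dB
∠L = 82.23° − 66.72° = 15.51°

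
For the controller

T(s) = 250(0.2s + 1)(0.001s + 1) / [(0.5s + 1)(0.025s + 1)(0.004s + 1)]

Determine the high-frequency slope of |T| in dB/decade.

Each pole contributes −20 dB/decade at high frequency; each zero contributes +20 dB/decade.
Net: 2 zero(s) − 3 pole(s) → -20 dB/decade.

-20 dB/decade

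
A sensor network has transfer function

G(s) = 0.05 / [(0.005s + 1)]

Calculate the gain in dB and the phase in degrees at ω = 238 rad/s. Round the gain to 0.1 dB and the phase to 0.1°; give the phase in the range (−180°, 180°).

At ω = 238 rad/s:
pole (1 + j238·0.005) = 1 + j1.19 → |·| ≈ 1.5544, ∠ ≈ 49.96°
|G| = 0.05 · 1 / (1.5544) ≈ 0.032167
Gain = 20 log₁₀(0.032167) ≈ -29.85 dB
∠G = (0°) − (49.96°) = -49.96°

-29.9 dB, -50.0°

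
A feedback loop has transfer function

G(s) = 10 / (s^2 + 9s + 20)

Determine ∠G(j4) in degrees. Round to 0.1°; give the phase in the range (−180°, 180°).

Substitute s = j4:
Numerator: 10 = 10 + j0
Denominator: (j4)^2 + 9(j4) + 20 = 4 + j36
|N| = √(10² + 0²) ≈ 10, ∠N ≈ 0.00°
|D| = √(4² + 36²) ≈ 36.222, ∠D ≈ 83.66°
∠G = 0.00° − 83.66° = -83.66°

-83.7°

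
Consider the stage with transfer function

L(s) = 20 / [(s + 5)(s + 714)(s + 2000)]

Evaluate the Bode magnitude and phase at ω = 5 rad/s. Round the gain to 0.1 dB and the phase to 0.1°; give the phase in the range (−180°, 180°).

At s = jω = j5:
pole (s+5): 5 + j5 → |·| = √(5²+5²) = √50 ≈ 7.0711, ∠ = arctan(5/5) ≈ 45.00°
pole (s+714): 714 + j5 → |·| = √(714²+5²) = √509821 ≈ 714.02, ∠ = arctan(5/714) ≈ 0.40°
pole (s+2000): 2000 + j5 → |·| = √(2000²+5²) = √4000025 ≈ 2000, ∠ = arctan(5/2000) ≈ 0.14°
|L| = 20 / 1.0098e+07 ≈ 1.9806e-06
Gain = 20 log₁₀(1.9806e-06) ≈ -114.06 dB
∠L = 0.00° − 45.54° = -45.54°

-114.1 dB, -45.5°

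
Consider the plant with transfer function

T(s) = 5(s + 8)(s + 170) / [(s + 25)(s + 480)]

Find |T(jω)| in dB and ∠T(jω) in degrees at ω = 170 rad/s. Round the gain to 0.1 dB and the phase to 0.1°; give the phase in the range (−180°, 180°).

7.4 dB, 31.2°

At s = jω = j170:
zero (s+8): 8 + j170 → |·| = √(8²+170²) = √28964 ≈ 170.19, ∠ = arctan(170/8) ≈ 87.31°
zero (s+170): 170 + j170 → |·| = √(170²+170²) = √57800 ≈ 240.42, ∠ = arctan(170/170) ≈ 45.00°
pole (s+25): 25 + j170 → |·| = √(25²+170²) = √29525 ≈ 171.83, ∠ = arctan(170/25) ≈ 81.63°
pole (s+480): 480 + j170 → |·| = √(480²+170²) = √259300 ≈ 509.22, ∠ = arctan(170/480) ≈ 19.50°
|T| = 5 · 40917 / 87499 ≈ 2.3381
Gain = 20 log₁₀(2.3381) ≈ 7.38 dB
∠T = 132.31° − 101.13° = 31.18°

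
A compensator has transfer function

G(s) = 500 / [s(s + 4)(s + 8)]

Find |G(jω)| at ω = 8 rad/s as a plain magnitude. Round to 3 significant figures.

0.618

At s = jω = j8:
pole (s+4): 4 + j8 → |·| = √(4²+8²) = √80 ≈ 8.9443, ∠ = arctan(8/4) ≈ 63.43°
pole (s+8): 8 + j8 → |·| = √(8²+8²) = √128 ≈ 11.314, ∠ = arctan(8/8) ≈ 45.00°
pole at origin: |s| = 8, ∠ = 90.00° (in denominator)
|G| = 500 / 809.57 ≈ 0.61761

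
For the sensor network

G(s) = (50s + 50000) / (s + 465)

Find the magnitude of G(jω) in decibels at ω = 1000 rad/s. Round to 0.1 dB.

Substitute s = j1000:
Numerator: 50(j1000) + 50000 = 50000 + j50000
Denominator: (j1000) + 465 = 465 + j1000
|N| = √(50000² + 50000²) ≈ 70711, ∠N ≈ 45.00°
|D| = √(465² + 1000²) ≈ 1102.8, ∠D ≈ 65.06°
|G| = 70711 / 1102.8 ≈ 64.12
Gain = 20 log₁₀(64.12) ≈ 36.14 dB

36.1 dB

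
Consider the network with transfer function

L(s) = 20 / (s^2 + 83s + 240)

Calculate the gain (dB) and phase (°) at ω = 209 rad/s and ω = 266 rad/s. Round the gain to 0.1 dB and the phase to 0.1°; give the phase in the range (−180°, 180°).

ω = 209: -67.4 dB, -158.2°; ω = 266: -71.4 dB, -162.6°

Substitute s = j209:
Numerator: 20 = 20 + j0
Denominator: (j209)^2 + 83(j209) + 240 = -43441 + j17347
|N| = √(20² + 0²) ≈ 20, ∠N ≈ 0.00°
|D| = √(43441² + 17347²) ≈ 46776, ∠D ≈ 158.23°
|L| = 20 / 46776 ≈ 0.00042757
Gain = 20 log₁₀(0.00042757) ≈ -67.38 dB
∠L = 0.00° − 158.23° = -158.23°

Substitute s = j266:
Numerator: 20 = 20 + j0
Denominator: (j266)^2 + 83(j266) + 240 = -70516 + j22078
|N| = √(20² + 0²) ≈ 20, ∠N ≈ 0.00°
|D| = √(70516² + 22078²) ≈ 73891, ∠D ≈ 162.62°
|L| = 20 / 73891 ≈ 0.00027067
Gain = 20 log₁₀(0.00027067) ≈ -71.35 dB
∠L = 0.00° − 162.62° = -162.62°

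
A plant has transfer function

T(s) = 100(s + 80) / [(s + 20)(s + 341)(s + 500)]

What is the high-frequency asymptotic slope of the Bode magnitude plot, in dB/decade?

Each pole contributes −20 dB/decade at high frequency; each zero contributes +20 dB/decade.
Net: 1 zero(s) − 3 pole(s) → -40 dB/decade.

-40 dB/decade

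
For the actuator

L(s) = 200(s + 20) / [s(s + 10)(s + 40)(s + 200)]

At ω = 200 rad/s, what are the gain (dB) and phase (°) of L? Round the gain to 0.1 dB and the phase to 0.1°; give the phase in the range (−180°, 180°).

-95.2 dB, 143.5°

At s = jω = j200:
zero (s+20): 20 + j200 → |·| = √(20²+200²) = √40400 ≈ 201, ∠ = arctan(200/20) ≈ 84.29°
pole (s+10): 10 + j200 → |·| = √(10²+200²) = √40100 ≈ 200.25, ∠ = arctan(200/10) ≈ 87.14°
pole (s+40): 40 + j200 → |·| = √(40²+200²) = √41600 ≈ 203.96, ∠ = arctan(200/40) ≈ 78.69°
pole (s+200): 200 + j200 → |·| = √(200²+200²) = √80000 ≈ 282.84, ∠ = arctan(200/200) ≈ 45.00°
pole at origin: |s| = 200, ∠ = 90.00° (in denominator)
|L| = 200 · 201 / 2.3104e+09 ≈ 1.74e-05
Gain = 20 log₁₀(1.74e-05) ≈ -95.19 dB
∠L = 84.29° − 300.83° = -216.54° ≡ 143.46° (principal value)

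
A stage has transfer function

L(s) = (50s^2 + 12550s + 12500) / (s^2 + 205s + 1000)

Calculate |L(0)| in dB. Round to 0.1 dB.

L(0) = 12500 / 1000 = 12.5
20 log₁₀(12.5) ≈ 21.94 dB

21.9 dB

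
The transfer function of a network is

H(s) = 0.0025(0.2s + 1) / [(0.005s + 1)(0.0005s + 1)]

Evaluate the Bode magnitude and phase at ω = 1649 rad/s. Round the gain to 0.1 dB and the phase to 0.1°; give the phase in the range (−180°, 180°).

At ω = 1649 rad/s:
zero (1 + j1649·0.2) = 1 + j329.8 → |·| ≈ 329.8, ∠ ≈ 89.83°
pole (1 + j1649·0.005) = 1 + j8.245 → |·| ≈ 8.3054, ∠ ≈ 83.08°
pole (1 + j1649·0.0005) = 1 + j0.8245 → |·| ≈ 1.2961, ∠ ≈ 39.51°
|H| = 0.0025 · 329.8 / (8.3054 · 1.2961) ≈ 0.076593
Gain = 20 log₁₀(0.076593) ≈ -22.32 dB
∠H = (89.83°) − (83.08° + 39.51°) = -32.76°

-22.3 dB, -32.8°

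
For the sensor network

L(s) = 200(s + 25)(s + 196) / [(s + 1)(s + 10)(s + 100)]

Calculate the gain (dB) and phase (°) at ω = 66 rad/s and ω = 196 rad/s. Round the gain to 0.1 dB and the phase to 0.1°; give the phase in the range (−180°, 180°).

At s = jω = j66:
zero (s+25): 25 + j66 → |·| = √(25²+66²) = √4981 ≈ 70.576, ∠ = arctan(66/25) ≈ 69.25°
zero (s+196): 196 + j66 → |·| = √(196²+66²) = √42772 ≈ 206.81, ∠ = arctan(66/196) ≈ 18.61°
pole (s+1): 1 + j66 → |·| = √(1²+66²) = √4357 ≈ 66.008, ∠ = arctan(66/1) ≈ 89.13°
pole (s+10): 10 + j66 → |·| = √(10²+66²) = √4456 ≈ 66.753, ∠ = arctan(66/10) ≈ 81.38°
pole (s+100): 100 + j66 → |·| = √(100²+66²) = √14356 ≈ 119.82, ∠ = arctan(66/100) ≈ 33.42°
|L| = 200 · 14596 / 5.2795e+05 ≈ 5.5293
Gain = 20 log₁₀(5.5293) ≈ 14.85 dB
∠L = 87.86° − 203.93° = -116.07°

At s = jω = j196:
zero (s+25): 25 + j196 → |·| = √(25²+196²) = √39041 ≈ 197.59, ∠ = arctan(196/25) ≈ 82.73°
zero (s+196): 196 + j196 → |·| = √(196²+196²) = √76832 ≈ 277.19, ∠ = arctan(196/196) ≈ 45.00°
pole (s+1): 1 + j196 → |·| = √(1²+196²) = √38417 ≈ 196, ∠ = arctan(196/1) ≈ 89.71°
pole (s+10): 10 + j196 → |·| = √(10²+196²) = √38516 ≈ 196.25, ∠ = arctan(196/10) ≈ 87.08°
pole (s+100): 100 + j196 → |·| = √(100²+196²) = √48416 ≈ 220.04, ∠ = arctan(196/100) ≈ 62.97°
|L| = 200 · 54770 / 8.4638e+06 ≈ 1.2942
Gain = 20 log₁₀(1.2942) ≈ 2.24 dB
∠L = 127.73° − 239.76° = -112.03°

ω = 66: 14.9 dB, -116.1°; ω = 196: 2.2 dB, -112.0°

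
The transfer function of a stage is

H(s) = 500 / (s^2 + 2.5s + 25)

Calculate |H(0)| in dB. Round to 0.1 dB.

26.0 dB

H(0) = 500 / 25 = 20
20 log₁₀(20) ≈ 26.02 dB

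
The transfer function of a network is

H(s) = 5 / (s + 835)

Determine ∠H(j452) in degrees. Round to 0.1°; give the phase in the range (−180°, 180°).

-28.4°

Substitute s = j452:
Numerator: 5 = 5 + j0
Denominator: (j452) + 835 = 835 + j452
|N| = √(5² + 0²) ≈ 5, ∠N ≈ 0.00°
|D| = √(835² + 452²) ≈ 949.49, ∠D ≈ 28.43°
∠H = 0.00° − 28.43° = -28.43°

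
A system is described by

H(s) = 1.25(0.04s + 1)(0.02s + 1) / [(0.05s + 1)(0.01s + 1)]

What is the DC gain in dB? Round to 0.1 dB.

1.9 dB

H(0) = 1.25 · 1 / 1 = 1.25
20 log₁₀(1.25) ≈ 1.94 dB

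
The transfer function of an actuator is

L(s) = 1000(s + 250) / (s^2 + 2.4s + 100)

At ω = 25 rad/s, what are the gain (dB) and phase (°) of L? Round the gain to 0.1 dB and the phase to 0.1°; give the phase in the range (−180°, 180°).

At s = jω = j25:
zero (s+250): 250 + j25 → |·| = √(250²+25²) = √63125 ≈ 251.25, ∠ = arctan(25/250) ≈ 5.71°
quadratic: (j25)² + 2.4·j25 + 100 = -525 + j60 → |·| ≈ 528.42, ∠ ≈ 173.48°
|L| = 1000 · 251.25 / 528.42 ≈ 475.47
Gain = 20 log₁₀(475.47) ≈ 53.54 dB
∠L = 5.71° − 173.48° = -167.77°

53.5 dB, -167.8°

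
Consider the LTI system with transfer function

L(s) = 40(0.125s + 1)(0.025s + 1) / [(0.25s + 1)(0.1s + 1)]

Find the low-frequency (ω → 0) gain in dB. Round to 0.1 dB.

32.0 dB

L(0) = 40 · 1 / 1 = 40
20 log₁₀(40) ≈ 32.04 dB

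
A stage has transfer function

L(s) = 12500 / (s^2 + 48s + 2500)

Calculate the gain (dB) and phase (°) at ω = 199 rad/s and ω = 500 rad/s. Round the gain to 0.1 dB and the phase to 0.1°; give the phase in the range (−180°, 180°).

ω = 199: -9.7 dB, -165.6°; ω = 500: -26.0 dB, -174.5°

At s = jω = j199:
quadratic: (j199)² + 48·j199 + 2500 = -37101 + j9552 → |·| ≈ 38311, ∠ ≈ 165.56°
|L| = 12500 / 38311 ≈ 0.32628
Gain = 20 log₁₀(0.32628) ≈ -9.73 dB
∠L = 0.00° − 165.56° = -165.56°

At s = jω = j500:
quadratic: (j500)² + 48·j500 + 2500 = -247500 + j24000 → |·| ≈ 2.4866e+05, ∠ ≈ 174.46°
|L| = 12500 / 2.4866e+05 ≈ 0.050269
Gain = 20 log₁₀(0.050269) ≈ -25.97 dB
∠L = 0.00° − 174.46° = -174.46°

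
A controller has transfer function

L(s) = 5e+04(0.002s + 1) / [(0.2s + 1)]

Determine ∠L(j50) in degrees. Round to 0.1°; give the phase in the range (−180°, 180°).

-78.6°

At ω = 50 rad/s:
zero (1 + j50·0.002) = 1 + j0.1 → |·| ≈ 1.005, ∠ ≈ 5.71°
pole (1 + j50·0.2) = 1 + j10 → |·| ≈ 10.05, ∠ ≈ 84.29°
∠L = (5.71°) − (84.29°) = -78.58°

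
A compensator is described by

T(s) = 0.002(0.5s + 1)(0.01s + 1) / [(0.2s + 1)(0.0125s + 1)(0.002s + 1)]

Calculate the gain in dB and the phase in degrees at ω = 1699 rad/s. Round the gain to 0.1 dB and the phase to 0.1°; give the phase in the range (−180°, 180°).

At ω = 1699 rad/s:
zero (1 + j1699·0.5) = 1 + j849.5 → |·| ≈ 849.5, ∠ ≈ 89.93°
zero (1 + j1699·0.01) = 1 + j16.99 → |·| ≈ 17.019, ∠ ≈ 86.63°
pole (1 + j1699·0.2) = 1 + j339.8 → |·| ≈ 339.8, ∠ ≈ 89.83°
pole (1 + j1699·0.0125) = 1 + j21.2375 → |·| ≈ 21.261, ∠ ≈ 87.30°
pole (1 + j1699·0.002) = 1 + j3.398 → |·| ≈ 3.5421, ∠ ≈ 73.60°
|T| = 0.002 · 849.5 · 17.019 / (339.8 · 21.261 · 3.5421) ≈ 0.00113
Gain = 20 log₁₀(0.00113) ≈ -58.94 dB
∠T = (89.93° + 86.63°) − (89.83° + 87.30° + 73.60°) = -74.17°

-58.9 dB, -74.2°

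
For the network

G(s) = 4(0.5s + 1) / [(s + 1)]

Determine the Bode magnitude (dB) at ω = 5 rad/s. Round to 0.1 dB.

At ω = 5 rad/s:
zero (1 + j5·0.5) = 1 + j2.5 → |·| ≈ 2.6926, ∠ ≈ 68.20°
pole (1 + j5·1) = 1 + j5 → |·| ≈ 5.099, ∠ ≈ 78.69°
|G| = 4 · 2.6926 / (5.099) ≈ 2.1123
Gain = 20 log₁₀(2.1123) ≈ 6.50 dB

6.5 dB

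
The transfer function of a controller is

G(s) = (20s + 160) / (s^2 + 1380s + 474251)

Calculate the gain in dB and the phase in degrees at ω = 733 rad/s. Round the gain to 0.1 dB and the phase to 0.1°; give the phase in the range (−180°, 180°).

Substitute s = j733:
Numerator: 20(j733) + 160 = 160 + j14660
Denominator: (j733)^2 + 1380(j733) + 474251 = -63038 + j1011540
|N| = √(160² + 14660²) ≈ 14661, ∠N ≈ 89.37°
|D| = √(63038² + 1011540²) ≈ 1.0135e+06, ∠D ≈ 93.57°
|G| = 14661 / 1.0135e+06 ≈ 0.014466
Gain = 20 log₁₀(0.014466) ≈ -36.79 dB
∠G = 89.37° − 93.57° = -4.20°

-36.8 dB, -4.2°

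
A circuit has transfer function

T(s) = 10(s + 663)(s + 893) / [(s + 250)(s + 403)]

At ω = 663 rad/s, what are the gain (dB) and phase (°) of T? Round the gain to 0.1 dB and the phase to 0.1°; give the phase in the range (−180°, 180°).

25.6 dB, -46.5°

At s = jω = j663:
zero (s+663): 663 + j663 → |·| = √(663²+663²) = √879138 ≈ 937.62, ∠ = arctan(663/663) ≈ 45.00°
zero (s+893): 893 + j663 → |·| = √(893²+663²) = √1237018 ≈ 1112.2, ∠ = arctan(663/893) ≈ 36.59°
pole (s+250): 250 + j663 → |·| = √(250²+663²) = √502069 ≈ 708.57, ∠ = arctan(663/250) ≈ 69.34°
pole (s+403): 403 + j663 → |·| = √(403²+663²) = √601978 ≈ 775.87, ∠ = arctan(663/403) ≈ 58.71°
|T| = 10 · 1.0428e+06 / 5.4976e+05 ≈ 18.968
Gain = 20 log₁₀(18.968) ≈ 25.56 dB
∠T = 81.59° − 128.05° = -46.46°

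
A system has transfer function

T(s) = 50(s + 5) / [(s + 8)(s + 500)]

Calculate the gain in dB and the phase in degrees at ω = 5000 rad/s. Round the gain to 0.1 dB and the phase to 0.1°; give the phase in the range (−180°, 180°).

-40.0 dB, -84.3°

At s = jω = j5000:
zero (s+5): 5 + j5000 → |·| = √(5²+5000²) = √25000025 ≈ 5000, ∠ = arctan(5000/5) ≈ 89.94°
pole (s+8): 8 + j5000 → |·| = √(8²+5000²) = √25000064 ≈ 5000, ∠ = arctan(5000/8) ≈ 89.91°
pole (s+500): 500 + j5000 → |·| = √(500²+5000²) = √25250000 ≈ 5024.9, ∠ = arctan(5000/500) ≈ 84.29°
|T| = 50 · 5000 / 2.5124e+07 ≈ 0.0099506
Gain = 20 log₁₀(0.0099506) ≈ -40.04 dB
∠T = 89.94° − 174.20° = -84.26°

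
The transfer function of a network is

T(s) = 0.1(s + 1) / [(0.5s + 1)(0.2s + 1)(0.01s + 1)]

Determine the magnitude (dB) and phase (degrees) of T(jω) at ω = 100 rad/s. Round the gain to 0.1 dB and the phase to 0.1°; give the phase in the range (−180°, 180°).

-43.0 dB, -131.6°

At ω = 100 rad/s:
zero (1 + j100·1) = 1 + j100 → |·| ≈ 100, ∠ ≈ 89.43°
pole (1 + j100·0.5) = 1 + j50 → |·| ≈ 50.01, ∠ ≈ 88.85°
pole (1 + j100·0.2) = 1 + j20 → |·| ≈ 20.025, ∠ ≈ 87.14°
pole (1 + j100·0.01) = 1 + j1 → |·| ≈ 1.4142, ∠ ≈ 45.00°
|T| = 0.1 · 100 / (50.01 · 20.025 · 1.4142) ≈ 0.0070609
Gain = 20 log₁₀(0.0070609) ≈ -43.02 dB
∠T = (89.43°) − (88.85° + 87.14° + 45.00°) = -131.56°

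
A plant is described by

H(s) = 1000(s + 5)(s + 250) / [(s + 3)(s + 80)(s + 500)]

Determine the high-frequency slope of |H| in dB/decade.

Each pole contributes −20 dB/decade at high frequency; each zero contributes +20 dB/decade.
Net: 2 zero(s) − 3 pole(s) → -20 dB/decade.

-20 dB/decade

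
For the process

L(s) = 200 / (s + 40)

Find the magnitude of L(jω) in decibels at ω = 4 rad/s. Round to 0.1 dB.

13.9 dB

At s = jω = j4:
pole (s+40): 40 + j4 → |·| = √(40²+4²) = √1616 ≈ 40.2, ∠ = arctan(4/40) ≈ 5.71°
|L| = 200 / 40.2 ≈ 4.9751
Gain = 20 log₁₀(4.9751) ≈ 13.94 dB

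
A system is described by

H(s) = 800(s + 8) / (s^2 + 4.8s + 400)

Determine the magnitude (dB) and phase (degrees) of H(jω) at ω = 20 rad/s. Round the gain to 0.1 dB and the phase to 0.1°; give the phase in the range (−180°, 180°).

45.1 dB, -21.8°

At s = jω = j20:
zero (s+8): 8 + j20 → |·| = √(8²+20²) = √464 ≈ 21.541, ∠ = arctan(20/8) ≈ 68.20°
quadratic: (j20)² + 4.8·j20 + 400 = 0 + j96 → |·| ≈ 96, ∠ ≈ 90.00°
|H| = 800 · 21.541 / 96 ≈ 179.51
Gain = 20 log₁₀(179.51) ≈ 45.08 dB
∠H = 68.20° − 90.00° = -21.80°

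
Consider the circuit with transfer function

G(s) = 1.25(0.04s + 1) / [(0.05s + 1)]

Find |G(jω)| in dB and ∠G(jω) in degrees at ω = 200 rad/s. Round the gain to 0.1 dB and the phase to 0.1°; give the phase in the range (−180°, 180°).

At ω = 200 rad/s:
zero (1 + j200·0.04) = 1 + j8 → |·| ≈ 8.0623, ∠ ≈ 82.87°
pole (1 + j200·0.05) = 1 + j10 → |·| ≈ 10.05, ∠ ≈ 84.29°
|G| = 1.25 · 8.0623 / (10.05) ≈ 1.0028
Gain = 20 log₁₀(1.0028) ≈ 0.02 dB
∠G = (82.87°) − (84.29°) = -1.42°

0.0 dB, -1.4°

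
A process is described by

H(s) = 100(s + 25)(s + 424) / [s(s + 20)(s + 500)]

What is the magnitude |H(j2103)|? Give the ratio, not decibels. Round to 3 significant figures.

0.0472

At s = jω = j2103:
zero (s+25): 25 + j2103 → |·| = √(25²+2103²) = √4423234 ≈ 2103.1, ∠ = arctan(2103/25) ≈ 89.32°
zero (s+424): 424 + j2103 → |·| = √(424²+2103²) = √4602385 ≈ 2145.3, ∠ = arctan(2103/424) ≈ 78.60°
pole (s+20): 20 + j2103 → |·| = √(20²+2103²) = √4423009 ≈ 2103.1, ∠ = arctan(2103/20) ≈ 89.46°
pole (s+500): 500 + j2103 → |·| = √(500²+2103²) = √4672609 ≈ 2161.6, ∠ = arctan(2103/500) ≈ 76.63°
pole at origin: |s| = 2103, ∠ = 90.00° (in denominator)
|H| = 100 · 4.5118e+06 / 9.5604e+09 ≈ 0.047193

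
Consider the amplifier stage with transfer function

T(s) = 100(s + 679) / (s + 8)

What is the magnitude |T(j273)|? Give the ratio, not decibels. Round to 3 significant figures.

268

At s = jω = j273:
zero (s+679): 679 + j273 → |·| = √(679²+273²) = √535570 ≈ 731.83, ∠ = arctan(273/679) ≈ 21.90°
pole (s+8): 8 + j273 → |·| = √(8²+273²) = √74593 ≈ 273.12, ∠ = arctan(273/8) ≈ 88.32°
|T| = 100 · 731.83 / 273.12 ≈ 267.95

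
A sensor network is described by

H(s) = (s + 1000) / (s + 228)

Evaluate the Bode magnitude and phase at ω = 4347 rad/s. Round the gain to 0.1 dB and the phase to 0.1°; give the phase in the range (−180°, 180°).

Substitute s = j4347:
Numerator: (j4347) + 1000 = 1000 + j4347
Denominator: (j4347) + 228 = 228 + j4347
|N| = √(1000² + 4347²) ≈ 4460.5, ∠N ≈ 77.04°
|D| = √(228² + 4347²) ≈ 4353, ∠D ≈ 87.00°
|H| = 4460.5 / 4353 ≈ 1.0247
Gain = 20 log₁₀(1.0247) ≈ 0.21 dB
∠H = 77.04° − 87.00° = -9.96°

0.2 dB, -10.0°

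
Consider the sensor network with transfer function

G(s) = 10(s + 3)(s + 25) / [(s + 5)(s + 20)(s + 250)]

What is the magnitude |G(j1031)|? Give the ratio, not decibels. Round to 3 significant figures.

At s = jω = j1031:
zero (s+3): 3 + j1031 → |·| = √(3²+1031²) = √1062970 ≈ 1031, ∠ = arctan(1031/3) ≈ 89.83°
zero (s+25): 25 + j1031 → |·| = √(25²+1031²) = √1063586 ≈ 1031.3, ∠ = arctan(1031/25) ≈ 88.61°
pole (s+5): 5 + j1031 → |·| = √(5²+1031²) = √1062986 ≈ 1031, ∠ = arctan(1031/5) ≈ 89.72°
pole (s+20): 20 + j1031 → |·| = √(20²+1031²) = √1063361 ≈ 1031.2, ∠ = arctan(1031/20) ≈ 88.89°
pole (s+250): 250 + j1031 → |·| = √(250²+1031²) = √1125461 ≈ 1060.9, ∠ = arctan(1031/250) ≈ 76.37°
|G| = 10 · 1.0633e+06 / 1.1279e+09 ≈ 0.0094273

0.00943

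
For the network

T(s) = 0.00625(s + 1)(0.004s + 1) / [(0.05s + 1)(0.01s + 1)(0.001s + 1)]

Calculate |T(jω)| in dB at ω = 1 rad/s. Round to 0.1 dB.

At ω = 1 rad/s:
zero (1 + j1·1) = 1 + j1 → |·| ≈ 1.4142, ∠ ≈ 45.00°
zero (1 + j1·0.004) = 1 + j0.004 → |·| ≈ 1, ∠ ≈ 0.23°
pole (1 + j1·0.05) = 1 + j0.05 → |·| ≈ 1.0012, ∠ ≈ 2.86°
pole (1 + j1·0.01) = 1 + j0.01 → |·| ≈ 1, ∠ ≈ 0.57°
pole (1 + j1·0.001) = 1 + j0.001 → |·| ≈ 1, ∠ ≈ 0.06°
|T| = 0.00625 · 1.4142 · 1 / (1.0012 · 1 · 1) ≈ 0.0088282
Gain = 20 log₁₀(0.0088282) ≈ -41.08 dB

-41.1 dB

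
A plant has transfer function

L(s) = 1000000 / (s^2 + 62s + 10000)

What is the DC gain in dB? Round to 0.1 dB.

40.0 dB

L(0) = 1000000 / 10000 = 100
20 log₁₀(100) ≈ 40.00 dB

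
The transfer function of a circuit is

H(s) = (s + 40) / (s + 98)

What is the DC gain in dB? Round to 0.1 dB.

-7.8 dB

H(0) = 1·40 / (98) ≈ 0.40816
20 log₁₀(0.40816) ≈ -7.78 dB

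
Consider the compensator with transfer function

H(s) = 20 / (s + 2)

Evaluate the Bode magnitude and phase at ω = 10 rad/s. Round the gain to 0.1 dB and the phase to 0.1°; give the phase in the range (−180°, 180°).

5.9 dB, -78.7°

Substitute s = j10:
Numerator: 20 = 20 + j0
Denominator: (j10) + 2 = 2 + j10
|N| = √(20² + 0²) ≈ 20, ∠N ≈ 0.00°
|D| = √(2² + 10²) ≈ 10.198, ∠D ≈ 78.69°
|H| = 20 / 10.198 ≈ 1.9612
Gain = 20 log₁₀(1.9612) ≈ 5.85 dB
∠H = 0.00° − 78.69° = -78.69°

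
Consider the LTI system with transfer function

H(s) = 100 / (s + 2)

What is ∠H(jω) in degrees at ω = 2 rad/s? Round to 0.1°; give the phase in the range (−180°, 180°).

At s = jω = j2:
pole (s+2): 2 + j2 → |·| = √(2²+2²) = √8 ≈ 2.8284, ∠ = arctan(2/2) ≈ 45.00°
∠H = 0.00° − 45.00° = -45.00°

-45.0°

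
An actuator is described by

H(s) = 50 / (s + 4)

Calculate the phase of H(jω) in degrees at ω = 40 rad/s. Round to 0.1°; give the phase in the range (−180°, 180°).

-84.3°

At s = jω = j40:
pole (s+4): 4 + j40 → |·| = √(4²+40²) = √1616 ≈ 40.2, ∠ = arctan(40/4) ≈ 84.29°
∠H = 0.00° − 84.29° = -84.29°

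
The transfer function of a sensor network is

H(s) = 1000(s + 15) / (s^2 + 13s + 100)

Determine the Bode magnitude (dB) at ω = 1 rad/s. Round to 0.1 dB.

43.6 dB

At s = jω = j1:
zero (s+15): 15 + j1 → |·| = √(15²+1²) = √226 ≈ 15.033, ∠ = arctan(1/15) ≈ 3.81°
quadratic: (j1)² + 13·j1 + 100 = 99 + j13 → |·| ≈ 99.85, ∠ ≈ 7.48°
|H| = 1000 · 15.033 / 99.85 ≈ 150.56
Gain = 20 log₁₀(150.56) ≈ 43.55 dB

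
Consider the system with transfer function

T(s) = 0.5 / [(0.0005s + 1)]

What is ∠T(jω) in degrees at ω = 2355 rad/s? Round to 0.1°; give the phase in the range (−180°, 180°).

-49.7°

At ω = 2355 rad/s:
pole (1 + j2355·0.0005) = 1 + j1.1775 → |·| ≈ 1.5448, ∠ ≈ 49.66°
∠T = (0°) − (49.66°) = -49.66°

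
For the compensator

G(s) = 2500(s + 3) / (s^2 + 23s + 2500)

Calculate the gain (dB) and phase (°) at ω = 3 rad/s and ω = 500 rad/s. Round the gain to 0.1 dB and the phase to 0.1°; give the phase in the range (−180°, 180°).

ω = 3: 12.6 dB, 43.4°; ω = 500: 14.1 dB, -87.7°

At s = jω = j3:
zero (s+3): 3 + j3 → |·| = √(3²+3²) = √18 ≈ 4.2426, ∠ = arctan(3/3) ≈ 45.00°
quadratic: (j3)² + 23·j3 + 2500 = 2491 + j69 → |·| ≈ 2492, ∠ ≈ 1.59°
|G| = 2500 · 4.2426 / 2492 ≈ 4.2562
Gain = 20 log₁₀(4.2562) ≈ 12.58 dB
∠G = 45.00° − 1.59° = 43.41°

At s = jω = j500:
zero (s+3): 3 + j500 → |·| = √(3²+500²) = √250009 ≈ 500.01, ∠ = arctan(500/3) ≈ 89.66°
quadratic: (j500)² + 23·j500 + 2500 = -247500 + j11500 → |·| ≈ 2.4777e+05, ∠ ≈ 177.34°
|G| = 2500 · 500.01 / 2.4777e+05 ≈ 5.0451
Gain = 20 log₁₀(5.0451) ≈ 14.06 dB
∠G = 89.66° − 177.34° = -87.68°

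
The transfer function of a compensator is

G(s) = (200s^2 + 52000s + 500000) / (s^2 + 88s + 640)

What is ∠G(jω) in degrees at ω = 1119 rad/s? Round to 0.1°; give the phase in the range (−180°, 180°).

Substitute s = j1119:
Numerator: 200(j1119)^2 + 52000(j1119) + 500000 = -249932200 + j58188000
Denominator: (j1119)^2 + 88(j1119) + 640 = -1251521 + j98472
|N| = √(249932200² + 58188000²) ≈ 2.5662e+08, ∠N ≈ 166.89°
|D| = √(1251521² + 98472²) ≈ 1.2554e+06, ∠D ≈ 175.50°
∠G = 166.89° − 175.50° = -8.61°

-8.6°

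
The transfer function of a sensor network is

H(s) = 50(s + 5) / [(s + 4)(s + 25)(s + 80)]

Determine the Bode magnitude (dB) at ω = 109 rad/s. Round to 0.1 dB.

-49.6 dB

At s = jω = j109:
zero (s+5): 5 + j109 → |·| = √(5²+109²) = √11906 ≈ 109.11, ∠ = arctan(109/5) ≈ 87.37°
pole (s+4): 4 + j109 → |·| = √(4²+109²) = √11897 ≈ 109.07, ∠ = arctan(109/4) ≈ 87.90°
pole (s+25): 25 + j109 → |·| = √(25²+109²) = √12506 ≈ 111.83, ∠ = arctan(109/25) ≈ 77.08°
pole (s+80): 80 + j109 → |·| = √(80²+109²) = √18281 ≈ 135.21, ∠ = arctan(109/80) ≈ 53.72°
|H| = 50 · 109.11 / 1.6492e+06 ≈ 0.003308
Gain = 20 log₁₀(0.003308) ≈ -49.61 dB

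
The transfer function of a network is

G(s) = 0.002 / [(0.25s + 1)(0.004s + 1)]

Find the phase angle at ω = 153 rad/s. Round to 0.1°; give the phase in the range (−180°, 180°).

At ω = 153 rad/s:
pole (1 + j153·0.25) = 1 + j38.25 → |·| ≈ 38.263, ∠ ≈ 88.50°
pole (1 + j153·0.004) = 1 + j0.612 → |·| ≈ 1.1724, ∠ ≈ 31.47°
∠G = (0°) − (88.50° + 31.47°) = -119.97°

-120.0°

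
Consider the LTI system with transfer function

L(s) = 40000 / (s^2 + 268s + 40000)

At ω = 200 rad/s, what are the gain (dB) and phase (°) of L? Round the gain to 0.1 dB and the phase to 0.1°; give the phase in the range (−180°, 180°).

At s = jω = j200:
quadratic: (j200)² + 268·j200 + 40000 = 0 + j53600 → |·| ≈ 53600, ∠ ≈ 90.00°
|L| = 40000 / 53600 ≈ 0.74627
Gain = 20 log₁₀(0.74627) ≈ -2.54 dB
∠L = 0.00° − 90.00° = -90.00°

-2.5 dB, -90.0°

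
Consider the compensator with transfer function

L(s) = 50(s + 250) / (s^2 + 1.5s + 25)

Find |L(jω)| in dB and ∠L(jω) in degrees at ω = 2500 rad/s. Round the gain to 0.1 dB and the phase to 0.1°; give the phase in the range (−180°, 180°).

At s = jω = j2500:
zero (s+250): 250 + j2500 → |·| = √(250²+2500²) = √6312500 ≈ 2512.5, ∠ = arctan(2500/250) ≈ 84.29°
quadratic: (j2500)² + 1.5·j2500 + 25 = -6249975 + j3750 → |·| ≈ 6.25e+06, ∠ ≈ 179.97°
|L| = 50 · 2512.5 / 6.25e+06 ≈ 0.0201
Gain = 20 log₁₀(0.0201) ≈ -33.94 dB
∠L = 84.29° − 179.97° = -95.68°

-33.9 dB, -95.7°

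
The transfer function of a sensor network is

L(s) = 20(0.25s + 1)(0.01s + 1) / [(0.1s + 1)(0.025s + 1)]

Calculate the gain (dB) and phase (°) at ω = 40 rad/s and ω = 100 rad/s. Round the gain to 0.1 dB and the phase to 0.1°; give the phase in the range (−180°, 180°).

At ω = 40 rad/s:
zero (1 + j40·0.25) = 1 + j10 → |·| ≈ 10.05, ∠ ≈ 84.29°
zero (1 + j40·0.01) = 1 + j0.4 → |·| ≈ 1.077, ∠ ≈ 21.80°
pole (1 + j40·0.1) = 1 + j4 → |·| ≈ 4.1231, ∠ ≈ 75.96°
pole (1 + j40·0.025) = 1 + j1 → |·| ≈ 1.4142, ∠ ≈ 45.00°
|L| = 20 · 10.05 · 1.077 / (4.1231 · 1.4142) ≈ 37.126
Gain = 20 log₁₀(37.126) ≈ 31.39 dB
∠L = (84.29° + 21.80°) − (75.96° + 45.00°) = -14.87°

At ω = 100 rad/s:
zero (1 + j100·0.25) = 1 + j25 → |·| ≈ 25.02, ∠ ≈ 87.71°
zero (1 + j100·0.01) = 1 + j1 → |·| ≈ 1.4142, ∠ ≈ 45.00°
pole (1 + j100·0.1) = 1 + j10 → |·| ≈ 10.05, ∠ ≈ 84.29°
pole (1 + j100·0.025) = 1 + j2.5 → |·| ≈ 2.6926, ∠ ≈ 68.20°
|L| = 20 · 25.02 · 1.4142 / (10.05 · 2.6926) ≈ 26.151
Gain = 20 log₁₀(26.151) ≈ 28.35 dB
∠L = (87.71° + 45.00°) − (84.29° + 68.20°) = -19.78°

ω = 40: 31.4 dB, -14.9°; ω = 100: 28.4 dB, -19.8°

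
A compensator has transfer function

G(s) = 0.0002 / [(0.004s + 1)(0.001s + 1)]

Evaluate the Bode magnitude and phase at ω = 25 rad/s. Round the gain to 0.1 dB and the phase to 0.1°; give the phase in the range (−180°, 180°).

-74.0 dB, -7.1°

At ω = 25 rad/s:
pole (1 + j25·0.004) = 1 + j0.1 → |·| ≈ 1.005, ∠ ≈ 5.71°
pole (1 + j25·0.001) = 1 + j0.025 → |·| ≈ 1.0003, ∠ ≈ 1.43°
|G| = 0.0002 · 1 / (1.005 · 1.0003) ≈ 0.00019895
Gain = 20 log₁₀(0.00019895) ≈ -74.03 dB
∠G = (0°) − (5.71° + 1.43°) = -7.14°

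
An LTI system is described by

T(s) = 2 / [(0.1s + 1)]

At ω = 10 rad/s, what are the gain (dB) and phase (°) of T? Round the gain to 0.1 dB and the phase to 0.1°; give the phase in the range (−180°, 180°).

At ω = 10 rad/s:
pole (1 + j10·0.1) = 1 + j1 → |·| ≈ 1.4142, ∠ ≈ 45.00°
|T| = 2 · 1 / (1.4142) ≈ 1.4142
Gain = 20 log₁₀(1.4142) ≈ 3.01 dB
∠T = (0°) − (45.00°) = -45.00°

3.0 dB, -45.0°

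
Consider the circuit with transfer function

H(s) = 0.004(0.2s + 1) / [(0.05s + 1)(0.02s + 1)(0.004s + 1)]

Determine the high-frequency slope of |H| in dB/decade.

Each pole contributes −20 dB/decade at high frequency; each zero contributes +20 dB/decade.
Net: 1 zero(s) − 3 pole(s) → -40 dB/decade.

-40 dB/decade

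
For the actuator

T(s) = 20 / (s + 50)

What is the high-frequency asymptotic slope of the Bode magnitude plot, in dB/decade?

Each pole contributes −20 dB/decade at high frequency; each zero contributes +20 dB/decade.
Net: 0 zero(s) − 1 pole(s) → -20 dB/decade.

-20 dB/decade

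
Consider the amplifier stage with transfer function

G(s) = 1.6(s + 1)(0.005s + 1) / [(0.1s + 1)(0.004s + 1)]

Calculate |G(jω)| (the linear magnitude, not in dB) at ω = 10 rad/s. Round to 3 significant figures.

At ω = 10 rad/s:
zero (1 + j10·1) = 1 + j10 → |·| ≈ 10.05, ∠ ≈ 84.29°
zero (1 + j10·0.005) = 1 + j0.05 → |·| ≈ 1.0012, ∠ ≈ 2.86°
pole (1 + j10·0.1) = 1 + j1 → |·| ≈ 1.4142, ∠ ≈ 45.00°
pole (1 + j10·0.004) = 1 + j0.04 → |·| ≈ 1.0008, ∠ ≈ 2.29°
|G| = 1.6 · 10.05 · 1.0012 / (1.4142 · 1.0008) ≈ 11.375

11.4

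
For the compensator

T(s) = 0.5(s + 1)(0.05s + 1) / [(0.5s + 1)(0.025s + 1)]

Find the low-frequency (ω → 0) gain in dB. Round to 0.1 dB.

-6.0 dB

T(0) = 0.5 · 1 / 1 = 0.5
20 log₁₀(0.5) ≈ -6.02 dB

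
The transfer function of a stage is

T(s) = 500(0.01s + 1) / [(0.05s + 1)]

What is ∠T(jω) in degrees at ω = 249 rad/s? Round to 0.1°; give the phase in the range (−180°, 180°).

At ω = 249 rad/s:
zero (1 + j249·0.01) = 1 + j2.49 → |·| ≈ 2.6833, ∠ ≈ 68.12°
pole (1 + j249·0.05) = 1 + j12.45 → |·| ≈ 12.49, ∠ ≈ 85.41°
∠T = (68.12°) − (85.41°) = -17.29°

-17.3°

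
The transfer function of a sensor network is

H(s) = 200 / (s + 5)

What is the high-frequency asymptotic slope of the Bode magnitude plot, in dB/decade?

Each pole contributes −20 dB/decade at high frequency; each zero contributes +20 dB/decade.
Net: 0 zero(s) − 1 pole(s) → -20 dB/decade.

-20 dB/decade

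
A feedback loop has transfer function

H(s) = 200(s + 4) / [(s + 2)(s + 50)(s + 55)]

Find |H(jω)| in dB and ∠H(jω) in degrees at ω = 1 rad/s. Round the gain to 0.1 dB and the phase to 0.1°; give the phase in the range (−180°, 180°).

-17.5 dB, -14.7°

At s = jω = j1:
zero (s+4): 4 + j1 → |·| = √(4²+1²) = √17 ≈ 4.1231, ∠ = arctan(1/4) ≈ 14.04°
pole (s+2): 2 + j1 → |·| = √(2²+1²) = √5 ≈ 2.2361, ∠ = arctan(1/2) ≈ 26.57°
pole (s+50): 50 + j1 → |·| = √(50²+1²) = √2501 ≈ 50.01, ∠ = arctan(1/50) ≈ 1.15°
pole (s+55): 55 + j1 → |·| = √(55²+1²) = √3026 ≈ 55.009, ∠ = arctan(1/55) ≈ 1.04°
|H| = 200 · 4.1231 / 6151.5 ≈ 0.13405
Gain = 20 log₁₀(0.13405) ≈ -17.45 dB
∠H = 14.04° − 28.76° = -14.72°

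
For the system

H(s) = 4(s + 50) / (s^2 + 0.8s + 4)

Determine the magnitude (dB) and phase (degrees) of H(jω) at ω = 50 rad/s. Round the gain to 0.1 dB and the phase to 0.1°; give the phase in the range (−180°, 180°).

At s = jω = j50:
zero (s+50): 50 + j50 → |·| = √(50²+50²) = √5000 ≈ 70.711, ∠ = arctan(50/50) ≈ 45.00°
quadratic: (j50)² + 0.8·j50 + 4 = -2496 + j40 → |·| ≈ 2496.3, ∠ ≈ 179.08°
|H| = 4 · 70.711 / 2496.3 ≈ 0.11331
Gain = 20 log₁₀(0.11331) ≈ -18.91 dB
∠H = 45.00° − 179.08° = -134.08°

-18.9 dB, -134.1°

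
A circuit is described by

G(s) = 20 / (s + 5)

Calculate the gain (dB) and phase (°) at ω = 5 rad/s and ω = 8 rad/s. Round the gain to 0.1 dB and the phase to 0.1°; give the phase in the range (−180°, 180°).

ω = 5: 9.0 dB, -45.0°; ω = 8: 6.5 dB, -58.0°

At s = jω = j5:
pole (s+5): 5 + j5 → |·| = √(5²+5²) = √50 ≈ 7.0711, ∠ = arctan(5/5) ≈ 45.00°
|G| = 20 / 7.0711 ≈ 2.8284
Gain = 20 log₁₀(2.8284) ≈ 9.03 dB
∠G = 0.00° − 45.00° = -45.00°

At s = jω = j8:
pole (s+5): 5 + j8 → |·| = √(5²+8²) = √89 ≈ 9.434, ∠ = arctan(8/5) ≈ 57.99°
|G| = 20 / 9.434 ≈ 2.12
Gain = 20 log₁₀(2.12) ≈ 6.53 dB
∠G = 0.00° − 57.99° = -57.99°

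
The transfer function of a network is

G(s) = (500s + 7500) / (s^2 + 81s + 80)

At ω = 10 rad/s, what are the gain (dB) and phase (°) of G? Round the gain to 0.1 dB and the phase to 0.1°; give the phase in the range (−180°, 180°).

20.9 dB, -57.7°

Substitute s = j10:
Numerator: 500(j10) + 7500 = 7500 + j5000
Denominator: (j10)^2 + 81(j10) + 80 = -20 + j810
|N| = √(7500² + 5000²) ≈ 9013.9, ∠N ≈ 33.69°
|D| = √(20² + 810²) ≈ 810.25, ∠D ≈ 91.41°
|G| = 9013.9 / 810.25 ≈ 11.125
Gain = 20 log₁₀(11.125) ≈ 20.93 dB
∠G = 33.69° − 91.41° = -57.72°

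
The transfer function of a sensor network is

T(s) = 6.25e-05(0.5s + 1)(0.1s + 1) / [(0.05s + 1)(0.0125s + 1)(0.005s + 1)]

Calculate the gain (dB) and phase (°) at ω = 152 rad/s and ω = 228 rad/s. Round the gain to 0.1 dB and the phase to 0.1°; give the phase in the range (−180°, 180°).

At ω = 152 rad/s:
zero (1 + j152·0.5) = 1 + j76 → |·| ≈ 76.007, ∠ ≈ 89.25°
zero (1 + j152·0.1) = 1 + j15.2 → |·| ≈ 15.233, ∠ ≈ 86.24°
pole (1 + j152·0.05) = 1 + j7.6 → |·| ≈ 7.6655, ∠ ≈ 82.50°
pole (1 + j152·0.0125) = 1 + j1.9 → |·| ≈ 2.1471, ∠ ≈ 62.24°
pole (1 + j152·0.005) = 1 + j0.76 → |·| ≈ 1.256, ∠ ≈ 37.23°
|T| = 6.25e-05 · 76.007 · 15.233 / (7.6655 · 2.1471 · 1.256) ≈ 0.0035006
Gain = 20 log₁₀(0.0035006) ≈ -49.12 dB
∠T = (89.25° + 86.24°) − (82.50° + 62.24° + 37.23°) = -6.48°

At ω = 228 rad/s:
zero (1 + j228·0.5) = 1 + j114 → |·| ≈ 114, ∠ ≈ 89.50°
zero (1 + j228·0.1) = 1 + j22.8 → |·| ≈ 22.822, ∠ ≈ 87.49°
pole (1 + j228·0.05) = 1 + j11.4 → |·| ≈ 11.444, ∠ ≈ 84.99°
pole (1 + j228·0.0125) = 1 + j2.85 → |·| ≈ 3.0203, ∠ ≈ 70.67°
pole (1 + j228·0.005) = 1 + j1.14 → |·| ≈ 1.5164, ∠ ≈ 48.74°
|T| = 6.25e-05 · 114 · 22.822 / (11.444 · 3.0203 · 1.5164) ≈ 0.0031024
Gain = 20 log₁₀(0.0031024) ≈ -50.17 dB
∠T = (89.50° + 87.49°) − (84.99° + 70.67° + 48.74°) = -27.41°

ω = 152: -49.1 dB, -6.5°; ω = 228: -50.2 dB, -27.4°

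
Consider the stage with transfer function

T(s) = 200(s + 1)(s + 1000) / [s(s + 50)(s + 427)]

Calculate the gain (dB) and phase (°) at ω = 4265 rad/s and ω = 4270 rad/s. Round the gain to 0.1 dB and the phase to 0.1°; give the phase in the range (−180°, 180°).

ω = 4265: -26.4 dB, -96.8°; ω = 4270: -26.4 dB, -96.8°

At s = jω = j4265:
zero (s+1): 1 + j4265 → |·| = √(1²+4265²) = √18190226 ≈ 4265, ∠ = arctan(4265/1) ≈ 89.99°
zero (s+1000): 1000 + j4265 → |·| = √(1000²+4265²) = √19190225 ≈ 4380.7, ∠ = arctan(4265/1000) ≈ 76.80°
pole (s+50): 50 + j4265 → |·| = √(50²+4265²) = √18192725 ≈ 4265.3, ∠ = arctan(4265/50) ≈ 89.33°
pole (s+427): 427 + j4265 → |·| = √(427²+4265²) = √18372554 ≈ 4286.3, ∠ = arctan(4265/427) ≈ 84.28°
pole at origin: |s| = 4265, ∠ = 90.00° (in denominator)
|T| = 200 · 1.8684e+07 / 7.7974e+10 ≈ 0.047924
Gain = 20 log₁₀(0.047924) ≈ -26.39 dB
∠T = 166.79° − 263.61° = -96.82°

At s = jω = j4270:
zero (s+1): 1 + j4270 → |·| = √(1²+4270²) = √18232901 ≈ 4270, ∠ = arctan(4270/1) ≈ 89.99°
zero (s+1000): 1000 + j4270 → |·| = √(1000²+4270²) = √19232900 ≈ 4385.5, ∠ = arctan(4270/1000) ≈ 76.82°
pole (s+50): 50 + j4270 → |·| = √(50²+4270²) = √18235400 ≈ 4270.3, ∠ = arctan(4270/50) ≈ 89.33°
pole (s+427): 427 + j4270 → |·| = √(427²+4270²) = √18415229 ≈ 4291.3, ∠ = arctan(4270/427) ≈ 84.29°
pole at origin: |s| = 4270, ∠ = 90.00° (in denominator)
|T| = 200 · 1.8726e+07 / 7.8248e+10 ≈ 0.047863
Gain = 20 log₁₀(0.047863) ≈ -26.40 dB
∠T = 166.81° − 263.62° = -96.81°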